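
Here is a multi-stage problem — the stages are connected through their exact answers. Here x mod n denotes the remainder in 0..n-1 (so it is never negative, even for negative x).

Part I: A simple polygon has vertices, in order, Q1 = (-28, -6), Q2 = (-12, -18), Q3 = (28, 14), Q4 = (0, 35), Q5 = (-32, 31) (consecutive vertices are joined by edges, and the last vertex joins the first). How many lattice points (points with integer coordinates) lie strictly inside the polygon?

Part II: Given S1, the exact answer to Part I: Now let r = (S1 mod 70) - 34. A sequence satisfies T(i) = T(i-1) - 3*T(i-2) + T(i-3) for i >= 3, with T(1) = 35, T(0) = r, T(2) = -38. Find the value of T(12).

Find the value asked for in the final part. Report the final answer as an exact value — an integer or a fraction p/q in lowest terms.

-11749

Part I: cross terms: (-28*-18 - -12*-6)=432, (-12*14 - 28*-18)=336, (28*35 - 0*14)=980, (0*31 - -32*35)=1120, (-32*-6 - -28*31)=1060; twice the area = |3928| = 3928; area = 1964; boundary points = 4 + 8 + 7 + 4 + 1 = 24; strictly interior points = area - boundary/2 + 1 = 1953; answer 1953
Part II: S1 = 1953; r = 29; T(3) = 1*(-38) - 3*(35) + 1*(29) = -114; iterating: T(3)=-114, T(4)=35, T(5)=339, T(6)=120, T(7)=-862, T(8)=-883, T(9)=1823, T(10)=3610, T(11)=-2742, T(12)=-11749; answer -11749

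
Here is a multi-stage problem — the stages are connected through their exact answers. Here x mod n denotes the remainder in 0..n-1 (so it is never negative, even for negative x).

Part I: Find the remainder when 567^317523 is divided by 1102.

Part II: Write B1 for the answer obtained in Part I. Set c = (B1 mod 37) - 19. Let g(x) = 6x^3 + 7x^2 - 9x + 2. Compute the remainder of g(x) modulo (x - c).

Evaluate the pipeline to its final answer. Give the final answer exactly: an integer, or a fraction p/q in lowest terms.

Part I: squarings mod 1102: 567^1=567, 567^2=807, 567^4=1069, 567^8=1089, 567^16=169, 567^32=1011, 567^64=567, 567^128=807, 567^256=1069, 567^512=1089, 567^1024=169, 567^2048=1011, 567^4096=567, 567^8192=807, 567^16384=1069, 567^32768=1089, 567^65536=169, 567^131072=1011, 567^262144=567; 567^317523 = 567^1 * 567^2 * 567^16 * 567^64 * 567^2048 * 567^4096 * 567^16384 * 567^32768 * 567^262144 = 239 (mod 1102); answer 239
Part II: B1 = 239; c = -2; remainder = value at the root: 6*(-2)^3 + 7*(-2)^2 - 9*(-2)^1 + 2 = (-48) + (28) + (18) + (2) = 0; answer 0

0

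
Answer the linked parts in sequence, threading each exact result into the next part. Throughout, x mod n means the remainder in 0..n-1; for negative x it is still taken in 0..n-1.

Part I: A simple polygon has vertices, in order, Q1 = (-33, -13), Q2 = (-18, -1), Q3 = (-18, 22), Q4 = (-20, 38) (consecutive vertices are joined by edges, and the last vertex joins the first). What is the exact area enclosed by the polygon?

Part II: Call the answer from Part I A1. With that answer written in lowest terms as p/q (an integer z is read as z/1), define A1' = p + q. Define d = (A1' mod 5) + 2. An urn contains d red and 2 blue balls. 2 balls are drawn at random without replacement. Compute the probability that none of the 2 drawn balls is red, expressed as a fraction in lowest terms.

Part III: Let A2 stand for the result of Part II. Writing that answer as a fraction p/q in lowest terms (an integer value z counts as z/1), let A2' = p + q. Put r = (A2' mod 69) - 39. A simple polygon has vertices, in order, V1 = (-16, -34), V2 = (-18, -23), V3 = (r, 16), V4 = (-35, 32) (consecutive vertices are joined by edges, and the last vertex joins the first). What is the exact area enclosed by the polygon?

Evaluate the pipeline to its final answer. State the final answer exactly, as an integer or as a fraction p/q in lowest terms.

465/2

Part I: cross terms: (-33*-1 - -18*-13)=-201, (-18*22 - -18*-1)=-414, (-18*38 - -20*22)=-244, (-20*-13 - -33*38)=1514; twice the area = |655| = 655; area = 655/2; answer 655/2
Part II: A1 = 655/2; threaded value p + q = 657; d = 4; total draws C(6,2) = 15; favorable C(2,2) = 1; P = 1/15; answer 1/15
Part III: A2 = 1/15; threaded value p + q = 16; r = -23; cross terms: (-16*-23 - -18*-34)=-244, (-18*16 - -23*-23)=-817, (-23*32 - -35*16)=-176, (-35*-34 - -16*32)=1702; twice the area = |465| = 465; area = 465/2; answer 465/2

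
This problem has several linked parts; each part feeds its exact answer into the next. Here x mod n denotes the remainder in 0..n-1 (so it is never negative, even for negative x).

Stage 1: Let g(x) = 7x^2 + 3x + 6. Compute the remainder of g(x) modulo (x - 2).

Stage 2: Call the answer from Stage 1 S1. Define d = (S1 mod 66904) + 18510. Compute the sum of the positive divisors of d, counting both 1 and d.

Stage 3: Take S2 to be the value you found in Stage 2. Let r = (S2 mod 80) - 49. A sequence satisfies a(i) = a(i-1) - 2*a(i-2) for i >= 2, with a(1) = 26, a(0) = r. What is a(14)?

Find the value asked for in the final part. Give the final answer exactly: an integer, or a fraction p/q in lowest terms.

Stage 1: remainder = value at the root: 7*(2)^2 + 3*(2)^1 + 6 = (28) + (6) + (6) = 40; answer 40
Stage 2: S1 = 40; d = 18550; 18550 = 2 * 5^2 * 7 * 53; sigma = (1 + 2) * (1 + 5 + 25) * (1 + 7) * (1 + 53) = 3 * 31 * 8 * 54 = 40176; answer 40176
Stage 3: S2 = 40176; r = -33; a(2) = 1*(26) - 2*(-33) = 92; iterating: a(2)=92, a(3)=40, a(4)=-144, a(5)=-224, a(6)=64, a(7)=512, a(8)=384, a(9)=-640, a(10)=-1408, a(11)=-128, a(12)=2688, a(13)=2944, a(14)=-2432; answer -2432

-2432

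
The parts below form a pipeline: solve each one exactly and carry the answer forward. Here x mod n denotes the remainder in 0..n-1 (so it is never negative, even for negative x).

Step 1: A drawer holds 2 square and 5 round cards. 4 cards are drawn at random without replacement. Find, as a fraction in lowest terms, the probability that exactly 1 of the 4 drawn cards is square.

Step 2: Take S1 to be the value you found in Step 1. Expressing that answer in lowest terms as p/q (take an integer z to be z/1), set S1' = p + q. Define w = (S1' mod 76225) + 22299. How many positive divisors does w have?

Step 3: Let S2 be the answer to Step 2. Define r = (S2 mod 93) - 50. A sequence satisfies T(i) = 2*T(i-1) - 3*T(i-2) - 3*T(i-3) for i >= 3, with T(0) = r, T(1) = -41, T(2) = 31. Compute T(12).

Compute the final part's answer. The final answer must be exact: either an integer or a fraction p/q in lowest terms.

15988

Step 1: total draws C(7,4) = 35; favorable C(2,1)*C(5,3) = 20; P = 4/7; answer 4/7
Step 2: S1 = 4/7; threaded value p + q = 11; w = 22310; 22310 = 2 * 5 * 23 * 97; number of divisors = (1+1) * (1+1) * (1+1) * (1+1) = 16; answer 16
Step 3: S2 = 16; r = -34; T(3) = 2*(31) - 3*(-41) - 3*(-34) = 287; iterating: T(3)=287, T(4)=604, T(5)=254, T(6)=-2165, T(7)=-6904, T(8)=-8075, T(9)=11057, T(10)=67051, T(11)=125156, T(12)=15988; answer 15988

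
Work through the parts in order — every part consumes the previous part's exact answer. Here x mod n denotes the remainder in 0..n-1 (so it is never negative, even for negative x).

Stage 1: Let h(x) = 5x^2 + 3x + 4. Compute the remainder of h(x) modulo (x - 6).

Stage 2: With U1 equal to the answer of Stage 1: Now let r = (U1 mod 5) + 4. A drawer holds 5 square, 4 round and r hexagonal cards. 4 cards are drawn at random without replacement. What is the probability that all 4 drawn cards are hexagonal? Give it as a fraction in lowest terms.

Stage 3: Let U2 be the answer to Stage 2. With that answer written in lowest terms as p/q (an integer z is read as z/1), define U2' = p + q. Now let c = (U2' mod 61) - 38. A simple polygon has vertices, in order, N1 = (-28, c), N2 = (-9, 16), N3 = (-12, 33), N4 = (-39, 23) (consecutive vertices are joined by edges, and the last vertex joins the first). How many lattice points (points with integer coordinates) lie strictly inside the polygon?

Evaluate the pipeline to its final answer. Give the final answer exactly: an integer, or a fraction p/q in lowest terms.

Stage 1: remainder = value at the root: 5*(6)^2 + 3*(6)^1 + 4 = (180) + (18) + (4) = 202; answer 202
Stage 2: U1 = 202; r = 6; total draws C(15,4) = 1365; favorable C(6,4) = 15; P = 1/91; answer 1/91
Stage 3: U2 = 1/91; threaded value p + q = 92; c = -7; cross terms: (-28*16 - -9*-7)=-511, (-9*33 - -12*16)=-105, (-12*23 - -39*33)=1011, (-39*-7 - -28*23)=917; twice the area = |1312| = 1312; area = 656; boundary points = 1 + 1 + 1 + 1 = 4; strictly interior points = area - boundary/2 + 1 = 655; answer 655

655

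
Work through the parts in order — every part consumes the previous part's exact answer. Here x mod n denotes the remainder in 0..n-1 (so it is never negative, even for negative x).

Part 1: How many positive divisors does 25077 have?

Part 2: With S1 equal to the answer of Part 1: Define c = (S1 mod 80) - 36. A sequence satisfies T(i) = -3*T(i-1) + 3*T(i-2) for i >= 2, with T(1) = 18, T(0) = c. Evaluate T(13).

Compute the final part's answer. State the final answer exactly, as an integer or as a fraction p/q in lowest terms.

Part 1: 25077 = 3 * 13 * 643; number of divisors = (1+1) * (1+1) * (1+1) = 8; answer 8
Part 2: S1 = 8; c = -28; T(2) = -3*(18) + 3*(-28) = -138; iterating: T(2)=-138, T(3)=468, T(4)=-1818, T(5)=6858, T(6)=-26028, T(7)=98658, T(8)=-374058, T(9)=1418148, T(10)=-5376618, T(11)=20384298, T(12)=-77282748, T(13)=293001138; answer 293001138

293001138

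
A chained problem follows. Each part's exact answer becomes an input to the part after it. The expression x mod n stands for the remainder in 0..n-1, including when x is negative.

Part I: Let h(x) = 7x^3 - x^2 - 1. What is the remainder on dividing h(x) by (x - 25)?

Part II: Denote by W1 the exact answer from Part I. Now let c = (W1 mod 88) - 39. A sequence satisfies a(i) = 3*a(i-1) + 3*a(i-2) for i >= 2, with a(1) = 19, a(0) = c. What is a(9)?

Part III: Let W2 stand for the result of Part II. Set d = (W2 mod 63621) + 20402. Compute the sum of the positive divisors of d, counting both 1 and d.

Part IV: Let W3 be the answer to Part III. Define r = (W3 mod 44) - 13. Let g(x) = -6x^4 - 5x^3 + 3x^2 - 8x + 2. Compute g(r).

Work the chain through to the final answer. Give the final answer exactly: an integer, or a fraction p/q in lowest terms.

Part I: remainder = value at the root: 7*(25)^3 - 1*(25)^2 - 1 = (109375) + (-625) + (-1) = 108749; answer 108749
Part II: W1 = 108749; c = 30; a(2) = 3*(19) + 3*(30) = 147; iterating: a(2)=147, a(3)=498, a(4)=1935, a(5)=7299, a(6)=27702, a(7)=105003, a(8)=398115, a(9)=1509354; answer 1509354
Part III: W2 = 1509354; d = 66473; 66473 = 11 * 6043; sigma = (1 + 11) * (1 + 6043) = 12 * 6044 = 72528; answer 72528
Part IV: W3 = 72528; r = 3; -6*(3)^4 - 5*(3)^3 + 3*(3)^2 - 8*(3)^1 + 2 = (-486) + (-135) + (27) + (-24) + (2) = -616; answer -616

-616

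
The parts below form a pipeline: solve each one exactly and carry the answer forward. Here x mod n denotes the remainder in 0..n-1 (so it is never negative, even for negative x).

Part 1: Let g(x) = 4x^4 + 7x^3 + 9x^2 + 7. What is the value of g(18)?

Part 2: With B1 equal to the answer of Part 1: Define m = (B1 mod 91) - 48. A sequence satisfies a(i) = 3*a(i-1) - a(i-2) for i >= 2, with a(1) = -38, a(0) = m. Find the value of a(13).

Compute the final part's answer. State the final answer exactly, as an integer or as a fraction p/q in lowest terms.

Part 1: 4*(18)^4 + 7*(18)^3 + 9*(18)^2 + 7 = (419904) + (40824) + (2916) + (7) = 463651; answer 463651
Part 2: B1 = 463651; m = -42; a(2) = 3*(-38) - 1*(-42) = -72; iterating: a(2)=-72, a(3)=-178, a(4)=-462, a(5)=-1208, a(6)=-3162, a(7)=-8278, a(8)=-21672, a(9)=-56738, a(10)=-148542, a(11)=-388888, a(12)=-1018122, a(13)=-2665478; answer -2665478

-2665478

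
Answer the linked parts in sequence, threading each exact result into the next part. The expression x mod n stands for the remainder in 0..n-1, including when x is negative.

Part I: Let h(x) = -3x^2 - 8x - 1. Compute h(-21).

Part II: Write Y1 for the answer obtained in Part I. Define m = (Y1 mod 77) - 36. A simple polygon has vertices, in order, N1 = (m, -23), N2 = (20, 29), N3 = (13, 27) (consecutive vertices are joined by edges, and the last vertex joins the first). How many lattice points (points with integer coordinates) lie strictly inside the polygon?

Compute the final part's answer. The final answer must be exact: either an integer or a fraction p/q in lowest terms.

200

Part I: -3*(-21)^2 - 8*(-21)^1 - 1 = (-1323) + (168) + (-1) = -1156; answer -1156
Part II: Y1 = -1156; m = 40; cross terms: (40*29 - 20*-23)=1620, (20*27 - 13*29)=163, (13*-23 - 40*27)=-1379; twice the area = |404| = 404; area = 202; boundary points = 4 + 1 + 1 = 6; strictly interior points = area - boundary/2 + 1 = 200; answer 200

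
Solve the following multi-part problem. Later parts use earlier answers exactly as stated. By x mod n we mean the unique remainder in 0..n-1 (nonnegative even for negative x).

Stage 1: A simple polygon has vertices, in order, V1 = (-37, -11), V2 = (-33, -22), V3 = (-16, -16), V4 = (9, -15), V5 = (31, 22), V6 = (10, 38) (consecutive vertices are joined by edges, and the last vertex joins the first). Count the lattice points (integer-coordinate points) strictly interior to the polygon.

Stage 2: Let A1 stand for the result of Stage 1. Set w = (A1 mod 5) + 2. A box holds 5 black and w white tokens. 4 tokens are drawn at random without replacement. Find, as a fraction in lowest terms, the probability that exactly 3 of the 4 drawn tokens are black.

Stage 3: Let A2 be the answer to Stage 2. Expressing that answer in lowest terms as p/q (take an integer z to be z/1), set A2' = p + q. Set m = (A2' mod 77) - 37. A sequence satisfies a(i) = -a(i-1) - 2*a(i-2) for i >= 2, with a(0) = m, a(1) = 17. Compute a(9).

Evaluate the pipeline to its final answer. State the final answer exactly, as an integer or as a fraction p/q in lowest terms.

-103

Stage 1: cross terms: (-37*-22 - -33*-11)=451, (-33*-16 - -16*-22)=176, (-16*-15 - 9*-16)=384, (9*22 - 31*-15)=663, (31*38 - 10*22)=958, (10*-11 - -37*38)=1296; twice the area = |3928| = 3928; area = 1964; boundary points = 1 + 1 + 1 + 1 + 1 + 1 = 6; strictly interior points = area - boundary/2 + 1 = 1962; answer 1962
Stage 2: A1 = 1962; w = 4; total draws C(9,4) = 126; favorable C(5,3)*C(4,1) = 40; P = 20/63; answer 20/63
Stage 3: A2 = 20/63; threaded value p + q = 83; m = -31; a(2) = -1*(17) - 2*(-31) = 45; iterating: a(2)=45, a(3)=-79, a(4)=-11, a(5)=169, a(6)=-147, a(7)=-191, a(8)=485, a(9)=-103; answer -103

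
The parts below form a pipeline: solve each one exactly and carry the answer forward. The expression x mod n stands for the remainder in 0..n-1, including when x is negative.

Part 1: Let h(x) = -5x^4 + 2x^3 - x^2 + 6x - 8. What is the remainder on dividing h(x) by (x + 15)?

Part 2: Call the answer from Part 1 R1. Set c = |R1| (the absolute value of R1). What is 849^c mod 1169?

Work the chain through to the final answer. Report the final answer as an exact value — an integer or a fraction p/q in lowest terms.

Part 1: remainder = value at the root: -5*(-15)^4 + 2*(-15)^3 - 1*(-15)^2 + 6*(-15)^1 - 8 = (-253125) + (-6750) + (-225) + (-90) + (-8) = -260198; answer -260198
Part 2: R1 = -260198; c = 260198; squarings mod 1169: 849^1=849, 849^2=697, 849^4=674, 849^8=704, 849^16=1129, 849^32=431, 849^64=1059, 849^128=410, 849^256=933, 849^512=753, 849^1024=44, 849^2048=767, 849^4096=282, 849^8192=32, 849^16384=1024, 849^32768=1152, 849^65536=289, 849^131072=522; 849^260198 = 849^2 * 849^4 * 849^32 * 849^64 * 849^2048 * 849^4096 * 849^8192 * 849^16384 * 849^32768 * 849^65536 * 849^131072 = 956 (mod 1169); answer 956

956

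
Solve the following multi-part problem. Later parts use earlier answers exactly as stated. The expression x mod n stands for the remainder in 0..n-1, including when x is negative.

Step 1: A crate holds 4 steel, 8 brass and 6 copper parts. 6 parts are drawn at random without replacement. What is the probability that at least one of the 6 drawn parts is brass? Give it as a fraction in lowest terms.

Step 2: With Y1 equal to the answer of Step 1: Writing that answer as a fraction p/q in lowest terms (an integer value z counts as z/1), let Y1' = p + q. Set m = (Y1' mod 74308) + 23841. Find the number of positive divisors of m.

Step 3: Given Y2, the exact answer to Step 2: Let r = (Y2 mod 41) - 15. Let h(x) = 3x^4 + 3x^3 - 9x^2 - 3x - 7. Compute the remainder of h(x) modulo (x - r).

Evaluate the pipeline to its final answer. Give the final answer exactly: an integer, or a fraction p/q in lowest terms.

Step 1: total draws C(18,6) = 18564; complement C(10,6) = 210; favorable 18564 - 210 = 18354; P = 437/442; answer 437/442
Step 2: Y1 = 437/442; threaded value p + q = 879; m = 24720; 24720 = 2^4 * 3 * 5 * 103; number of divisors = (4+1) * (1+1) * (1+1) * (1+1) = 40; answer 40
Step 3: Y2 = 40; r = 25; remainder = value at the root: 3*(25)^4 + 3*(25)^3 - 9*(25)^2 - 3*(25)^1 - 7 = (1171875) + (46875) + (-5625) + (-75) + (-7) = 1213043; answer 1213043

1213043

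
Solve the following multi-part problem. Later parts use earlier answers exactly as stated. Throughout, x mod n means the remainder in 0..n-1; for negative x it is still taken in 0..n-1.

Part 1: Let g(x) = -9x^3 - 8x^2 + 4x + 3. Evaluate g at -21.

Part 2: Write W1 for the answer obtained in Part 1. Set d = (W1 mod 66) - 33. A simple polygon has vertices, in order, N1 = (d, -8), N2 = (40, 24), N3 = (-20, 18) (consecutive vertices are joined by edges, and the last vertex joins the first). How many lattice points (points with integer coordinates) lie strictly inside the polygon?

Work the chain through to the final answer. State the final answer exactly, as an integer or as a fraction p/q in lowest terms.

774

Part 1: -9*(-21)^3 - 8*(-21)^2 + 4*(-21)^1 + 3 = (83349) + (-3528) + (-84) + (3) = 79740; answer 79740
Part 2: W1 = 79740; d = -21; cross terms: (-21*24 - 40*-8)=-184, (40*18 - -20*24)=1200, (-20*-8 - -21*18)=538; twice the area = |1554| = 1554; area = 777; boundary points = 1 + 6 + 1 = 8; strictly interior points = area - boundary/2 + 1 = 774; answer 774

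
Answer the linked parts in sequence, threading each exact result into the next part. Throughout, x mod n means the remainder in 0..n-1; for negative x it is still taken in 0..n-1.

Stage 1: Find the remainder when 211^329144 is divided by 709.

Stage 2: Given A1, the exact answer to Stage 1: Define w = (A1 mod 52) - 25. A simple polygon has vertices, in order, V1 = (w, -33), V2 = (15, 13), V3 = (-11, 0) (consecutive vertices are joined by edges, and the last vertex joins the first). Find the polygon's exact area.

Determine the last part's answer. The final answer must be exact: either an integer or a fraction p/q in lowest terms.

Stage 1: squarings mod 709: 211^1=211, 211^2=563, 211^4=46, 211^8=698, 211^16=121, 211^32=461, 211^64=530, 211^128=136, 211^256=62, 211^512=299, 211^1024=67, 211^2048=235, 211^4096=632, 211^8192=257, 211^16384=112, 211^32768=491, 211^65536=21, 211^131072=441, 211^262144=215; 211^329144 = 211^8 * 211^16 * 211^32 * 211^128 * 211^256 * 211^1024 * 211^65536 * 211^262144 = 235 (mod 709); answer 235
Stage 2: A1 = 235; w = 2; cross terms: (2*13 - 15*-33)=521, (15*0 - -11*13)=143, (-11*-33 - 2*0)=363; twice the area = |1027| = 1027; area = 1027/2; answer 1027/2

1027/2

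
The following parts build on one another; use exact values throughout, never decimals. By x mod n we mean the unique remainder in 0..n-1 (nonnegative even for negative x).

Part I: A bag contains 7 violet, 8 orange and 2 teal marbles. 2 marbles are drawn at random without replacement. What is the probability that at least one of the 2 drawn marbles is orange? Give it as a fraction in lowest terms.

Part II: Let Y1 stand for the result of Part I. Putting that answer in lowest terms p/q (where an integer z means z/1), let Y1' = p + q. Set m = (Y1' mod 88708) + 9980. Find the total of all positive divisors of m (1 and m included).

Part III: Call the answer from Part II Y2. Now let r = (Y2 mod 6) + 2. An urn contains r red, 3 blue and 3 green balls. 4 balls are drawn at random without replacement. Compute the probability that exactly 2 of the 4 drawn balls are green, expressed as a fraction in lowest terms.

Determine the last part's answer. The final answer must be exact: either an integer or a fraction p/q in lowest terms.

Part I: total draws C(17,2) = 136; complement C(9,2) = 36; favorable 136 - 36 = 100; P = 25/34; answer 25/34
Part II: Y1 = 25/34; threaded value p + q = 59; m = 10039; 10039 is prime, so its only divisors are 1 and 10039; sigma = 1 + 10039 = 10040; answer 10040
Part III: Y2 = 10040; r = 4; total draws C(10,4) = 210; favorable C(3,2)*C(7,2) = 63; P = 3/10; answer 3/10

3/10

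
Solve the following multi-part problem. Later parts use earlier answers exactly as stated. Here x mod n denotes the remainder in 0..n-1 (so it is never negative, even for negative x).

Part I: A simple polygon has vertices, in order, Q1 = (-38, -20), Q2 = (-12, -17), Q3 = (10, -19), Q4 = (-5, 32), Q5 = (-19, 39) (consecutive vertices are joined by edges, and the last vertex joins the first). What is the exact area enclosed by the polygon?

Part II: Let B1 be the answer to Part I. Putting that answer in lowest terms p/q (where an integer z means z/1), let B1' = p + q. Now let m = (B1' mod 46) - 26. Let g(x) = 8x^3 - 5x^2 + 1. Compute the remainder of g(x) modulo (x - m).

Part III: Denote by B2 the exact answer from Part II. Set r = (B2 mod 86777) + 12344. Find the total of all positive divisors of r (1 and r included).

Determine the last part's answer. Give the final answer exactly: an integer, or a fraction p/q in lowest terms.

Part I: cross terms: (-38*-17 - -12*-20)=406, (-12*-19 - 10*-17)=398, (10*32 - -5*-19)=225, (-5*39 - -19*32)=413, (-19*-20 - -38*39)=1862; twice the area = |3304| = 3304; area = 1652; answer 1652
Part II: B1 = 1652; threaded value p + q = 1653; m = 17; remainder = value at the root: 8*(17)^3 - 5*(17)^2 + 1 = (39304) + (-1445) + (1) = 37860; answer 37860
Part III: B2 = 37860; r = 50204; 50204 = 2^2 * 7 * 11 * 163; sigma = (1 + 2 + 4) * (1 + 7) * (1 + 11) * (1 + 163) = 7 * 8 * 12 * 164 = 110208; answer 110208

110208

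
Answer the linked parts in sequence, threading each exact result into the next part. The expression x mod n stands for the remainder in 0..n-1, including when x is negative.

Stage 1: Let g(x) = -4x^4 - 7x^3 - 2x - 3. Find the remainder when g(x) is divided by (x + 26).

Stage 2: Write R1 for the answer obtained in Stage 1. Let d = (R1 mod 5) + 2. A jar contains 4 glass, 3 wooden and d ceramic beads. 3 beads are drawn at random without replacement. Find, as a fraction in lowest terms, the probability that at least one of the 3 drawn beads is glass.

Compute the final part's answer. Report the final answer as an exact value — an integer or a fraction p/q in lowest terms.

Stage 1: remainder = value at the root: -4*(-26)^4 - 7*(-26)^3 - 2*(-26)^1 - 3 = (-1827904) + (123032) + (52) + (-3) = -1704823; answer -1704823
Stage 2: R1 = -1704823; d = 4; total draws C(11,3) = 165; complement C(7,3) = 35; favorable 165 - 35 = 130; P = 26/33; answer 26/33

26/33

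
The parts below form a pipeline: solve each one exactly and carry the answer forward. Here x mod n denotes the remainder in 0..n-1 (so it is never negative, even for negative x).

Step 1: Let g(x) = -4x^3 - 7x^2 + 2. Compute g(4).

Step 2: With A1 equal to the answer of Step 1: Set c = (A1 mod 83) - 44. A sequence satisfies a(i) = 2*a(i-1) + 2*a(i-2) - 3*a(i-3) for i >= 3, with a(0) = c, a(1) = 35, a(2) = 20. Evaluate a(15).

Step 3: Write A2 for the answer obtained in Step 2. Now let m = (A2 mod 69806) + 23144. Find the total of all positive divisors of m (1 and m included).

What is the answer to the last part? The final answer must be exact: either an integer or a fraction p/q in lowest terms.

Step 1: -4*(4)^3 - 7*(4)^2 + 2 = (-256) + (-112) + (2) = -366; answer -366
Step 2: A1 = -366; c = 5; a(3) = 2*(20) + 2*(35) - 3*(5) = 95; iterating: a(3)=95, a(4)=125, a(5)=380, a(6)=725, a(7)=1835, a(8)=3980, a(9)=9455, a(10)=21365, a(11)=49700, a(12)=113765, a(13)=262835, a(14)=604100, a(15)=1392575; answer 1392575
Step 3: A2 = 1392575; m = 89405; 89405 = 5 * 17881; sigma = (1 + 5) * (1 + 17881) = 6 * 17882 = 107292; answer 107292

107292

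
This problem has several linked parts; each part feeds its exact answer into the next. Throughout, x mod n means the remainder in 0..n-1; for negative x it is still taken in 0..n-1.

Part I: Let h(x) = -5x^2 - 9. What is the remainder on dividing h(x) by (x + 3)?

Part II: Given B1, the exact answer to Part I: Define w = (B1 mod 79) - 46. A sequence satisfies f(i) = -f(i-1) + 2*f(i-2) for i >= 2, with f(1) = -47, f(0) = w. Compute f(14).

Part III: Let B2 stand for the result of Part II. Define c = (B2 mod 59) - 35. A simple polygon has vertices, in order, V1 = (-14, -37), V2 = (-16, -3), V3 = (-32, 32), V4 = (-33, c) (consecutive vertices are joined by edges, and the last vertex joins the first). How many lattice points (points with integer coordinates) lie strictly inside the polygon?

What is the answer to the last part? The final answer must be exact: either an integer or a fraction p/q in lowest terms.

Part I: remainder = value at the root: -5*(-3)^2 - 9 = (-45) + (-9) = -54; answer -54
Part II: B1 = -54; w = -21; f(2) = -1*(-47) + 2*(-21) = 5; iterating: f(2)=5, f(3)=-99, f(4)=109, f(5)=-307, f(6)=525, f(7)=-1139, f(8)=2189, f(9)=-4467, f(10)=8845, f(11)=-17779, f(12)=35469, f(13)=-71027, f(14)=141965; answer 141965
Part III: B2 = 141965; c = -24; cross terms: (-14*-3 - -16*-37)=-550, (-16*32 - -32*-3)=-608, (-32*-24 - -33*32)=1824, (-33*-37 - -14*-24)=885; twice the area = |1551| = 1551; area = 1551/2; boundary points = 2 + 1 + 1 + 1 = 5; strictly interior points = area - boundary/2 + 1 = 774; answer 774

774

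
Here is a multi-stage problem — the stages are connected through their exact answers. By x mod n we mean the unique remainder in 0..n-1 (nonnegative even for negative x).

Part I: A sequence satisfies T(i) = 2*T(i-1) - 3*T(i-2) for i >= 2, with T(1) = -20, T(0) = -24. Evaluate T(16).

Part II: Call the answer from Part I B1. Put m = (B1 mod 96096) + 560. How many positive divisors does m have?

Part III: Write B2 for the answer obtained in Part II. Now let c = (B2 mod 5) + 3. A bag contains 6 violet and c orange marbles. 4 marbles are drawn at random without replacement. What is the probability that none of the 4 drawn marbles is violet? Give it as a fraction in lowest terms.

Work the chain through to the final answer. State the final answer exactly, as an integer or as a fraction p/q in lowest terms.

Part I: T(2) = 2*(-20) - 3*(-24) = 32; iterating: T(2)=32, T(3)=124, T(4)=152, T(5)=-68, T(6)=-592, T(7)=-980, T(8)=-184, T(9)=2572, T(10)=5696, T(11)=3676, T(12)=-9736, T(13)=-30500, T(14)=-31792, T(15)=27916, T(16)=151208; answer 151208
Part II: B1 = 151208; m = 55672; 55672 = 2^3 * 6959; number of divisors = (3+1) * (1+1) = 8; answer 8
Part III: B2 = 8; c = 6; total draws C(12,4) = 495; favorable C(6,4) = 15; P = 1/33; answer 1/33

1/33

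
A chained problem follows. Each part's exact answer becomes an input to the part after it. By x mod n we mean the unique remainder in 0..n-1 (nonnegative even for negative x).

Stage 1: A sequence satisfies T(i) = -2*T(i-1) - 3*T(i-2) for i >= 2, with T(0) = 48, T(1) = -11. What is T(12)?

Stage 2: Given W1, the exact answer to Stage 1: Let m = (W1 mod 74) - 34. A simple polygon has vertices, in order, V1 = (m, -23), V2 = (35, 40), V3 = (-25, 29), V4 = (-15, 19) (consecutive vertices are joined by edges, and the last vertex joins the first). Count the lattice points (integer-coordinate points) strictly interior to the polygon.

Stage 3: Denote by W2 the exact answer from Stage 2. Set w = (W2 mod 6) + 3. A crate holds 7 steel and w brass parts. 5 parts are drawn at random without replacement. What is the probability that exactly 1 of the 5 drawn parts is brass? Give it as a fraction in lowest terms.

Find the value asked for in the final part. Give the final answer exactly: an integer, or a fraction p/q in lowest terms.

175/792

Stage 1: T(2) = -2*(-11) - 3*(48) = -122; iterating: T(2)=-122, T(3)=277, T(4)=-188, T(5)=-455, T(6)=1474, T(7)=-1583, T(8)=-1256, T(9)=7261, T(10)=-10754, T(11)=-275, T(12)=32812; answer 32812
Stage 2: W1 = 32812; m = -4; cross terms: (-4*40 - 35*-23)=645, (35*29 - -25*40)=2015, (-25*19 - -15*29)=-40, (-15*-23 - -4*19)=421; twice the area = |3041| = 3041; area = 3041/2; boundary points = 3 + 1 + 10 + 1 = 15; strictly interior points = area - boundary/2 + 1 = 1514; answer 1514
Stage 3: W2 = 1514; w = 5; total draws C(12,5) = 792; favorable C(5,1)*C(7,4) = 175; P = 175/792; answer 175/792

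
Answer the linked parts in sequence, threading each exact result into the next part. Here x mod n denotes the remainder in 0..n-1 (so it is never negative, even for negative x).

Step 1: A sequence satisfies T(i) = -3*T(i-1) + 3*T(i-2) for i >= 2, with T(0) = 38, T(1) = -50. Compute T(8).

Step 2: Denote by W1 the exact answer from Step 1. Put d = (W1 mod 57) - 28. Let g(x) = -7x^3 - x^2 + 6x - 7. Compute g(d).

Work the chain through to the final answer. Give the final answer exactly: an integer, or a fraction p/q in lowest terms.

108593

Step 1: T(2) = -3*(-50) + 3*(38) = 264; iterating: T(2)=264, T(3)=-942, T(4)=3618, T(5)=-13680, T(6)=51894, T(7)=-196722, T(8)=745848; answer 745848
Step 2: W1 = 745848; d = -25; -7*(-25)^3 - 1*(-25)^2 + 6*(-25)^1 - 7 = (109375) + (-625) + (-150) + (-7) = 108593; answer 108593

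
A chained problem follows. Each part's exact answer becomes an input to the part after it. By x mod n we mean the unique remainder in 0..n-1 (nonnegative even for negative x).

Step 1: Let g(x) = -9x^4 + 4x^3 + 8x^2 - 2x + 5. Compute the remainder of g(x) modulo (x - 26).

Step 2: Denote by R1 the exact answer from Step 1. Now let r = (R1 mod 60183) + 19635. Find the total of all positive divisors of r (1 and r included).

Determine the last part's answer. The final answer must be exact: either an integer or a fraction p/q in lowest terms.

174468

Step 1: remainder = value at the root: -9*(26)^4 + 4*(26)^3 + 8*(26)^2 - 2*(26)^1 + 5 = (-4112784) + (70304) + (5408) + (-52) + (5) = -4037119; answer -4037119
Step 2: R1 = -4037119; r = 74960; 74960 = 2^4 * 5 * 937; sigma = (1 + 2 + 4 + 8 + 16) * (1 + 5) * (1 + 937) = 31 * 6 * 938 = 174468; answer 174468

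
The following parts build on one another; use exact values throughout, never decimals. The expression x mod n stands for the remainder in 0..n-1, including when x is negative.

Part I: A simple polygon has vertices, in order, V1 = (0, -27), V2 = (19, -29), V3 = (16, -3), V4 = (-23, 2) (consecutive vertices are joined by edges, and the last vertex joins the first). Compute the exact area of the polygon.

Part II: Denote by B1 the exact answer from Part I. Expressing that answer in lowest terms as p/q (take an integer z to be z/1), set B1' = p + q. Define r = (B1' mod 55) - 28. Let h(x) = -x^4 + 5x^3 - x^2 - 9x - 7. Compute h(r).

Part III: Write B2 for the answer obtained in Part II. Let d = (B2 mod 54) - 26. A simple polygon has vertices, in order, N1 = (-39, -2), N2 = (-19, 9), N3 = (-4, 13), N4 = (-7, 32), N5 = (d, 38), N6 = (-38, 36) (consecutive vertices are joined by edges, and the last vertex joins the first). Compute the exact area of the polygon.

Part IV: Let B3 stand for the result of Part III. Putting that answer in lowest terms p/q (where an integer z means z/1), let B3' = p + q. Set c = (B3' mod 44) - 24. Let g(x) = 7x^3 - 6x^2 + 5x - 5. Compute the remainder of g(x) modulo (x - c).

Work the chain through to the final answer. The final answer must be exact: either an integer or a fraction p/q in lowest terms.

Part I: cross terms: (0*-29 - 19*-27)=513, (19*-3 - 16*-29)=407, (16*2 - -23*-3)=-37, (-23*-27 - 0*2)=621; twice the area = |1504| = 1504; area = 752; answer 752
Part II: B1 = 752; threaded value p + q = 753; r = 10; -1*(10)^4 + 5*(10)^3 - 1*(10)^2 - 9*(10)^1 - 7 = (-10000) + (5000) + (-100) + (-90) + (-7) = -5197; answer -5197
Part III: B2 = -5197; d = 15; cross terms: (-39*9 - -19*-2)=-389, (-19*13 - -4*9)=-211, (-4*32 - -7*13)=-37, (-7*38 - 15*32)=-746, (15*36 - -38*38)=1984, (-38*-2 - -39*36)=1480; twice the area = |2081| = 2081; area = 2081/2; answer 2081/2
Part IV: B3 = 2081/2; threaded value p + q = 2083; c = -9; remainder = value at the root: 7*(-9)^3 - 6*(-9)^2 + 5*(-9)^1 - 5 = (-5103) + (-486) + (-45) + (-5) = -5639; answer -5639

-5639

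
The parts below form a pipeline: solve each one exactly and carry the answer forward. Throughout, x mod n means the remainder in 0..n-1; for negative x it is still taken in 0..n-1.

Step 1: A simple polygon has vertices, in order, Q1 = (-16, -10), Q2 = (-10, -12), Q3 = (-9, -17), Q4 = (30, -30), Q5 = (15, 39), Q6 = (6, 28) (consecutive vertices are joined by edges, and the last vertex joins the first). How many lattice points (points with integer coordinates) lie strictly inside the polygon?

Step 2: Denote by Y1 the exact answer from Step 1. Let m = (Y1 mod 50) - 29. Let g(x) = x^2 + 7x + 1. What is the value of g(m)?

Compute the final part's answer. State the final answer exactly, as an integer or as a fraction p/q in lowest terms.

451

Step 1: cross terms: (-16*-12 - -10*-10)=92, (-10*-17 - -9*-12)=62, (-9*-30 - 30*-17)=780, (30*39 - 15*-30)=1620, (15*28 - 6*39)=186, (6*-10 - -16*28)=388; twice the area = |3128| = 3128; area = 1564; boundary points = 2 + 1 + 13 + 3 + 1 + 2 = 22; strictly interior points = area - boundary/2 + 1 = 1554; answer 1554
Step 2: Y1 = 1554; m = -25; 1*(-25)^2 + 7*(-25)^1 + 1 = (625) + (-175) + (1) = 451; answer 451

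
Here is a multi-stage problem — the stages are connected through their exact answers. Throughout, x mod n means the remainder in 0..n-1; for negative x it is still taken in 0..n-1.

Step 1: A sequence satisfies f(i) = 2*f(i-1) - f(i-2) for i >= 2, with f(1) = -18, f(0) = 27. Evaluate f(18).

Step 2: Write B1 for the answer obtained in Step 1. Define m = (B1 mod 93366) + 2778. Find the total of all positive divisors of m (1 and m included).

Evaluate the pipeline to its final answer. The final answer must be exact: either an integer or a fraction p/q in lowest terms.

153600

Step 1: f(2) = 2*(-18) - 1*(27) = -63; iterating: f(2)=-63, f(3)=-108, f(4)=-153, f(5)=-198, f(6)=-243, f(7)=-288, f(8)=-333, f(9)=-378, f(10)=-423, f(11)=-468, f(12)=-513, f(13)=-558, f(14)=-603, f(15)=-648, f(16)=-693, f(17)=-738, f(18)=-783; answer -783
Step 2: B1 = -783; m = 95361; 95361 = 3 * 7 * 19 * 239; sigma = (1 + 3) * (1 + 7) * (1 + 19) * (1 + 239) = 4 * 8 * 20 * 240 = 153600; answer 153600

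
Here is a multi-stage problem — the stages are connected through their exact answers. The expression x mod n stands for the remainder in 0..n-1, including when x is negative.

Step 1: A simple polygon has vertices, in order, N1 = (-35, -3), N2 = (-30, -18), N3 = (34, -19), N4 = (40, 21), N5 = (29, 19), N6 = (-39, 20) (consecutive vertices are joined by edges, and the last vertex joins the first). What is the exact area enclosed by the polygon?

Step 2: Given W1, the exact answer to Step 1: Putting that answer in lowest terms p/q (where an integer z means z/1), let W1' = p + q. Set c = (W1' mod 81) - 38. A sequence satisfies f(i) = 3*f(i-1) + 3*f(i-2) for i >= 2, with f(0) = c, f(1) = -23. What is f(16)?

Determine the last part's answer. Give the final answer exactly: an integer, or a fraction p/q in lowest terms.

Step 1: cross terms: (-35*-18 - -30*-3)=540, (-30*-19 - 34*-18)=1182, (34*21 - 40*-19)=1474, (40*19 - 29*21)=151, (29*20 - -39*19)=1321, (-39*-3 - -35*20)=817; twice the area = |5485| = 5485; area = 5485/2; answer 5485/2
Step 2: W1 = 5485/2; threaded value p + q = 5487; c = 22; f(2) = 3*(-23) + 3*(22) = -3; iterating: f(2)=-3, f(3)=-78, f(4)=-243, f(5)=-963, f(6)=-3618, f(7)=-13743, f(8)=-52083, f(9)=-197478, f(10)=-748683, f(11)=-2838483, f(12)=-10761498, f(13)=-40799943, f(14)=-154684323, f(15)=-586452798, f(16)=-2223411363; answer -2223411363

-2223411363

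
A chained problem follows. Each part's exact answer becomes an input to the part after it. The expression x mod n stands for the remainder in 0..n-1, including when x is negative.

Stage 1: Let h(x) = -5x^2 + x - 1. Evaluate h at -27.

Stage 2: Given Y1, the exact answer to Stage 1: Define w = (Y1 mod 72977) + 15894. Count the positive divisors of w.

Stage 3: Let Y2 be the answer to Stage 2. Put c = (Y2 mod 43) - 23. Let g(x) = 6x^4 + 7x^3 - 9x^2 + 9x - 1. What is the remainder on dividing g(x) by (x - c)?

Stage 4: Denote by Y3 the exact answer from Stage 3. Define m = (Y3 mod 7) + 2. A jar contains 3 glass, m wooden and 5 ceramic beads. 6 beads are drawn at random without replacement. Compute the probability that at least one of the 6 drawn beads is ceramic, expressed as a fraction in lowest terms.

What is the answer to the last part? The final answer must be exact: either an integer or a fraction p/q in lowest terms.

Stage 1: -5*(-27)^2 + 1*(-27)^1 - 1 = (-3645) + (-27) + (-1) = -3673; answer -3673
Stage 2: Y1 = -3673; w = 85198; 85198 = 2 * 41 * 1039; number of divisors = (1+1) * (1+1) * (1+1) = 8; answer 8
Stage 3: Y2 = 8; c = -15; remainder = value at the root: 6*(-15)^4 + 7*(-15)^3 - 9*(-15)^2 + 9*(-15)^1 - 1 = (303750) + (-23625) + (-2025) + (-135) + (-1) = 277964; answer 277964
Stage 4: Y3 = 277964; m = 3; total draws C(11,6) = 462; complement C(6,6) = 1; favorable 462 - 1 = 461; P = 461/462; answer 461/462

461/462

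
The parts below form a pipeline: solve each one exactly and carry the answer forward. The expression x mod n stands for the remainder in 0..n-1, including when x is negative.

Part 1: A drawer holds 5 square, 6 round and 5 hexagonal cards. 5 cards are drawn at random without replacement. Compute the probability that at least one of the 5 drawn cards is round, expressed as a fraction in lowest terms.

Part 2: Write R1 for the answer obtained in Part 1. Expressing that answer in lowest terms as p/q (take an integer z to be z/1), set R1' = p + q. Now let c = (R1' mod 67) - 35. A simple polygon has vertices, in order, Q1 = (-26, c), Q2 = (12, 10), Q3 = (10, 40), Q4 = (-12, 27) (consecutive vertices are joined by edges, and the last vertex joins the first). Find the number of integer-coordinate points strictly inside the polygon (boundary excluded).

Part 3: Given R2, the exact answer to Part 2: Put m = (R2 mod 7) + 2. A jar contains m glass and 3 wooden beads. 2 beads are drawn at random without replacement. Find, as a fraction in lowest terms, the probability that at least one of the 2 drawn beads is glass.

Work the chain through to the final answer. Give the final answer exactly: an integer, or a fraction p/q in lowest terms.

Part 1: total draws C(16,5) = 4368; complement C(10,5) = 252; favorable 4368 - 252 = 4116; P = 49/52; answer 49/52
Part 2: R1 = 49/52; threaded value p + q = 101; c = -1; cross terms: (-26*10 - 12*-1)=-248, (12*40 - 10*10)=380, (10*27 - -12*40)=750, (-12*-1 - -26*27)=714; twice the area = |1596| = 1596; area = 798; boundary points = 1 + 2 + 1 + 14 = 18; strictly interior points = area - boundary/2 + 1 = 790; answer 790
Part 3: R2 = 790; m = 8; total draws C(11,2) = 55; complement C(3,2) = 3; favorable 55 - 3 = 52; P = 52/55; answer 52/55

52/55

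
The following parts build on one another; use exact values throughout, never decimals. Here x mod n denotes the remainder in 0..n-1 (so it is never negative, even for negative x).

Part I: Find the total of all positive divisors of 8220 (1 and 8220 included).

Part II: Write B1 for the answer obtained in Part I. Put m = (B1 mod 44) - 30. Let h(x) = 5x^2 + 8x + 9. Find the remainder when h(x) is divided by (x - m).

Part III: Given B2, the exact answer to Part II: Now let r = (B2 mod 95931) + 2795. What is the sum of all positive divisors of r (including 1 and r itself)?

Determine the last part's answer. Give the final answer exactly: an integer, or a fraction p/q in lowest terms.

9360

Part I: 8220 = 2^2 * 3 * 5 * 137; sigma = (1 + 2 + 4) * (1 + 3) * (1 + 5) * (1 + 137) = 7 * 4 * 6 * 138 = 23184; answer 23184
Part II: B1 = 23184; m = 10; remainder = value at the root: 5*(10)^2 + 8*(10)^1 + 9 = (500) + (80) + (9) = 589; answer 589
Part III: B2 = 589; r = 3384; 3384 = 2^3 * 3^2 * 47; sigma = (1 + 2 + 4 + 8) * (1 + 3 + 9) * (1 + 47) = 15 * 13 * 48 = 9360; answer 9360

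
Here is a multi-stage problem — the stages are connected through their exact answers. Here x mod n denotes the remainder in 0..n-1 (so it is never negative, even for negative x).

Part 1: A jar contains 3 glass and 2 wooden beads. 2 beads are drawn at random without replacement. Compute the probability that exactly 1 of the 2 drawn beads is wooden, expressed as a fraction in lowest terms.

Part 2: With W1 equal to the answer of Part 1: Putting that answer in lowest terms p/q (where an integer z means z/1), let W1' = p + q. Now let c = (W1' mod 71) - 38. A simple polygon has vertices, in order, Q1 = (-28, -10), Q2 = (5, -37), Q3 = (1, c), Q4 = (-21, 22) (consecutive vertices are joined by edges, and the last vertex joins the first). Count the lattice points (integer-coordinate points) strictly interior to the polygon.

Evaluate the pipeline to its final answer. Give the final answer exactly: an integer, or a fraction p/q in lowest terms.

Part 1: total draws C(5,2) = 10; favorable C(2,1)*C(3,1) = 6; P = 3/5; answer 3/5
Part 2: W1 = 3/5; threaded value p + q = 8; c = -30; cross terms: (-28*-37 - 5*-10)=1086, (5*-30 - 1*-37)=-113, (1*22 - -21*-30)=-608, (-21*-10 - -28*22)=826; twice the area = |1191| = 1191; area = 1191/2; boundary points = 3 + 1 + 2 + 1 = 7; strictly interior points = area - boundary/2 + 1 = 593; answer 593

593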